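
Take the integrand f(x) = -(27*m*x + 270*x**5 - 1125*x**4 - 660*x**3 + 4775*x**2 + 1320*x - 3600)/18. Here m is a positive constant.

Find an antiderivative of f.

A candidate is checked by its d/dx: the result must match f(x).
Check: d/dx[-(81*m*x**2 + 270*x**6 - 1350*x**5 - 990*x**4 + 9550*x**3 + 3960*x**2 - 21600*x - 17280)/108] = -3*m*x/2 - 15*x**5 + 125*x**4/2 + 110*x**3/3 - 4775*x**2/18 - 220*x/3 + 200, which equals f(x).

An antiderivative is F(x) = -(81*m*x**2 + 270*x**6 - 1350*x**5 - 990*x**4 + 9550*x**3 + 3960*x**2 - 21600*x - 17280)/108.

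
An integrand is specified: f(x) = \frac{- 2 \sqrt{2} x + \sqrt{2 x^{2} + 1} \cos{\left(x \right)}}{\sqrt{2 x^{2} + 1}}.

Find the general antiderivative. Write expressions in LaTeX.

Whatever form F(x) takes, F'(x) = f(x) is non-negotiable.
Check: d/dx[- \sqrt{2} \sqrt{2 x^{2} + 1} + \sin{\left(x \right)}] = \frac{- 2 \sqrt{2} x + \sqrt{2 x^{2} + 1} \cos{\left(x \right)}}{\sqrt{2 x^{2} + 1}} = f(x).

F(x) = - \sqrt{2} \sqrt{2 x^{2} + 1} + \sin{\left(x \right)} + C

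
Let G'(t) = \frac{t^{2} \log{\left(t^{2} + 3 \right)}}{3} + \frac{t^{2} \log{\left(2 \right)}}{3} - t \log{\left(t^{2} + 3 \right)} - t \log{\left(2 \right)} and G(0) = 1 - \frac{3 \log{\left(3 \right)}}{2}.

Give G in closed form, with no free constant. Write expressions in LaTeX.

Integrate term by term and add the pieces.
A general antiderivative is - \frac{2 t^{3}}{27} + \frac{t^{2}}{2} + \frac{2 t}{3} + \left(\frac{t^{3}}{9} - \frac{t^{2}}{2}\right) \log{\left(2 t^{2} + 6 \right)} - \frac{3 \log{\left(t^{2} + 3 \right)}}{2} - \frac{2 \sqrt{3} \operatorname{atan}{\left(\frac{\sqrt{3} t}{3} \right)}}{3} + C.
The condition gives C = 1 - \frac{3 \log{\left(3 \right)}}{2} - (- \frac{3 \log{\left(3 \right)}}{2}) = 1.
So G(t) = \frac{- 4 t^{3} + 3 t^{2} \left(2 t - 9\right) \log{\left(2 t^{2} + 6 \right)} + 27 t^{2} + 36 t - 81 \log{\left(t^{2} + 3 \right)} - 36 \sqrt{3} \operatorname{atan}{\left(\frac{\sqrt{3} t}{3} \right)} + 54}{54}.
Check: d/dt[\frac{- 4 t^{3} + 3 t^{2} \left(2 t - 9\right) \log{\left(2 t^{2} + 6 \right)} + 27 t^{2} + 36 t - 81 \log{\left(t^{2} + 3 \right)} - 36 \sqrt{3} \operatorname{atan}{\left(\frac{\sqrt{3} t}{3} \right)} + 54}{54}] = \frac{t^{2} \log{\left(t^{2} + 3 \right)}}{3} + \frac{t^{2} \log{\left(2 \right)}}{3} - t \log{\left(t^{2} + 3 \right)} - t \log{\left(2 \right)} = G'(t).

G(t) = \frac{- 4 t^{3} + 3 t^{2} \left(2 t - 9\right) \log{\left(2 t^{2} + 6 \right)} + 27 t^{2} + 36 t - 81 \log{\left(t^{2} + 3 \right)} - 36 \sqrt{3} \operatorname{atan}{\left(\frac{\sqrt{3} t}{3} \right)} + 54}{54}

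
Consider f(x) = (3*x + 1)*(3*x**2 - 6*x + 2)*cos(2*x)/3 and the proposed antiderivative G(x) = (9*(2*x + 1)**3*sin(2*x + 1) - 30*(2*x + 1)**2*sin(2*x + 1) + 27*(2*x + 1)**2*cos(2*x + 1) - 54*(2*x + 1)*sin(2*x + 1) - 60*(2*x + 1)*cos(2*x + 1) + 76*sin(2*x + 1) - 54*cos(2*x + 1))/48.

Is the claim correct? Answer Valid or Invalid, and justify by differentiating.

d/dx[G] = 3*x**3*cos(2*x + 1) - x**2*cos(2*x + 1)/2 - 11*x*cos(2*x + 1)/4 - 5*cos(2*x + 1)/24
d/dx[G] - f(x) = -3*x**3*cos(2*x) + 3*x**3*cos(2*x + 1) + 5*x**2*cos(2*x) - x**2*cos(2*x + 1)/2 - 11*x*cos(2*x + 1)/4 - 2*cos(2*x)/3 - 5*cos(2*x + 1)/24 != 0.

Invalid: d/dx[G] - f = -3*x**3*cos(2*x) + 3*x**3*cos(2*x + 1) + 5*x**2*cos(2*x) - x**2*cos(2*x + 1)/2 - 11*x*cos(2*x + 1)/4 - 2*cos(2*x)/3 - 5*cos(2*x + 1)/24, which is not 0.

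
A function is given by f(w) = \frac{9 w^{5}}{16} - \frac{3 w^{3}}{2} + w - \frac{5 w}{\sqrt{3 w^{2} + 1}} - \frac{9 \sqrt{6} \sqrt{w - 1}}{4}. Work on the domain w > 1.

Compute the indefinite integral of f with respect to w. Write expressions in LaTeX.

Integrate term by term and add the pieces.
Check: d/dw[\frac{3 w^{6}}{32} - \frac{3 w^{4}}{8} + \frac{w^{2}}{2} - \frac{3 \sqrt{6} w \sqrt{w - 1}}{2} + \frac{3 \sqrt{6} \sqrt{w - 1}}{2} - \frac{5 \sqrt{3 w^{2} + 1}}{3}] = \frac{9 w^{5} \sqrt{w - 1} \sqrt{3 w^{2} + 1} - 24 w^{3} \sqrt{w - 1} \sqrt{3 w^{2} + 1} + 16 w \sqrt{w - 1} \sqrt{3 w^{2} + 1} - 80 w \sqrt{w - 1} - 36 \sqrt{6} w \sqrt{3 w^{2} + 1} + 36 \sqrt{6} \sqrt{3 w^{2} + 1}}{16 \sqrt{w - 1} \sqrt{3 w^{2} + 1}}, which equals f(w).

F(w) = \frac{3 w^{6}}{32} - \frac{3 w^{4}}{8} + \frac{w^{2}}{2} - \frac{3 \sqrt{6} w \sqrt{w - 1}}{2} + \frac{3 \sqrt{6} \sqrt{w - 1}}{2} - \frac{5 \sqrt{3 w^{2} + 1}}{3} + C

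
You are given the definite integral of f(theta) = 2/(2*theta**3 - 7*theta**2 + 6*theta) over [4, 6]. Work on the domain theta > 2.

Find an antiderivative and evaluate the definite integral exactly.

Antiderivative: F(theta) = (log(theta) + 3*log(theta - 2) - 4*log(theta - 3/2))/3; value = -4*log(9/2)/3 - log(2) + log(6)/3 + 2*log(4)/3 + 4*log(5/2)/3

Factor the denominator (theta*(theta - 2)*(2*theta - 3)) and decompose: f = -8/(3*(2*theta - 3)) + 1/(theta - 2) + 1/(3*theta); each piece integrates to a log, atan, or power term.
F(theta) = (log(theta) + 3*log(theta - 2) - 4*log(theta - 3/2))/3 is an antiderivative of f.
Check: d/dtheta[(log(theta) + 3*log(theta - 2) - 4*log(theta - 3/2))/3] = 2/(2*theta**3 - 7*theta**2 + 6*theta) = f(theta).
F(6) = -4*log(9/2)/3 + log(6)/3 + log(4); F(4) = -4*log(5/2)/3 + log(4)/3 + log(2).
Integral = F(6) - F(4) = -4*log(9/2)/3 - log(2) + log(6)/3 + 2*log(4)/3 + 4*log(5/2)/3.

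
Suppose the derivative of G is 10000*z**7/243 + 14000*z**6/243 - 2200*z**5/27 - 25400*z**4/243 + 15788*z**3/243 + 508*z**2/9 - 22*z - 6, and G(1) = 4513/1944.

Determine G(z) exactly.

G(z) = 2*(-5*z**2/3 - 2*z/3 + 3/2)**4/3 + 2

The substitution u = -5*z**2/3 - 2*z/3 + 3/2 works: G'(z) is exactly (dG/du)*(du/dz) for that inner function.
A general antiderivative is 2*(-5*z**2/3 - 2*z/3 + 3/2)**4/3 + C.
The condition gives C = 4513/1944 - (625/1944) = 2.
So G(z) = 2*(-5*z**2/3 - 2*z/3 + 3/2)**4/3 + 2.
Check: d/dz[2*(-5*z**2/3 - 2*z/3 + 3/2)**4/3 + 2] = 10000*z**7/243 + 14000*z**6/243 - 2200*z**5/27 - 25400*z**4/243 + 15788*z**3/243 + 508*z**2/9 - 22*z - 6 = G'(z).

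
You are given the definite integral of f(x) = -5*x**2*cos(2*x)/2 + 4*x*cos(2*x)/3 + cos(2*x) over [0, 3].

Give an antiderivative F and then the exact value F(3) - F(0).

Integrate term by term and add the pieces.
F(x) = -5*x**2*sin(2*x)/4 + 2*x*sin(2*x)/3 - 5*x*cos(2*x)/4 + 9*sin(2*x)/8 + cos(2*x)/3 is an antiderivative of f.
Check: d/dx[-5*x**2*sin(2*x)/4 + 2*x*sin(2*x)/3 - 5*x*cos(2*x)/4 + 9*sin(2*x)/8 + cos(2*x)/3] = -5*x**2*cos(2*x)/2 + 4*x*cos(2*x)/3 + cos(2*x) = f(x).
F(3) = -41*cos(6)/12 - 65*sin(6)/8; F(0) = 1/3.
Integral = F(3) - F(0) = -41*cos(6)/12 - 1/3 - 65*sin(6)/8.

Antiderivative: F(x) = -5*x**2*sin(2*x)/4 + 2*x*sin(2*x)/3 - 5*x*cos(2*x)/4 + 9*sin(2*x)/8 + cos(2*x)/3; value = -41*cos(6)/12 - 1/3 - 65*sin(6)/8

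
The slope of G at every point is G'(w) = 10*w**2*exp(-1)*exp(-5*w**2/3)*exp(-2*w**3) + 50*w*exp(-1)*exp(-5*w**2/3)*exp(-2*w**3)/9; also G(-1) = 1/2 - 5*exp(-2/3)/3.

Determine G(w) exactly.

The substitution u = -2*w**3 - 5*w**2/3 - 1 works: G'(w) is exactly (dG/du)*(du/dw) for that inner function.
A general antiderivative is -5*exp(-2*w**3 - 5*w**2/3 - 1)/3 + C.
The condition gives C = 1/2 - 5*exp(-2/3)/3 - (-5*exp(-2/3)/3) = 1/2.
So G(w) = (3 - 10*exp(-2*w**3 - 5*w**2/3 - 1))/6.
Check: d/dw[(3 - 10*exp(-2*w**3 - 5*w**2/3 - 1))/6] = (90*w**2 + 50*w)*exp(-1)*exp(-5*w**2/3)*exp(-2*w**3)/9, which equals G'(w).

G(w) = (3 - 10*exp(-2*w**3 - 5*w**2/3 - 1))/6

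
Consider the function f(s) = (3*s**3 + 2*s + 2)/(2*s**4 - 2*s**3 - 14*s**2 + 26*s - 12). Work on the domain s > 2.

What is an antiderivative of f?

An antiderivative is F(s) = 3*log(s - 2) - 65*log(s - 1)/32 + 17*log(s + 3)/32 + 7/(8*s - 8).

The denominator factors as 2*(s - 2)*(s - 1)**2*(s + 3); partial fractions split f into directly integrable pieces: 17/(32*(s + 3)) - 65/(32*(s - 1)) - 7/(8*(s - 1)**2) + 3/(s - 2).
Check: d/ds[3*log(s - 2) - 65*log(s - 1)/32 + 17*log(s + 3)/32 + 7/(8*s - 8)] = (3*s**3 + 2*s + 2)/(2*s**4 - 2*s**3 - 14*s**2 + 26*s - 12) = f(s).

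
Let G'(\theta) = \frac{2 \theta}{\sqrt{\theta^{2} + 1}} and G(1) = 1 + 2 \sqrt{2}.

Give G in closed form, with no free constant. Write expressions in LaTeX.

G'(\theta) matches the chain-rule pattern g'(h)*h' with inner function h(\theta) = \theta^{2} + 1; substituting u = h(\theta) collapses the integral.
A general antiderivative is 2 \sqrt{\theta^{2} + 1} + C.
The condition gives C = 1 + 2 \sqrt{2} - (2 \sqrt{2}) = 1.
So G(\theta) = 2 \sqrt{\theta^{2} + 1} + 1.
Check: d/d\theta[2 \sqrt{\theta^{2} + 1} + 1] = \frac{2 \theta}{\sqrt{\theta^{2} + 1}} = G'(\theta).

G(\theta) = 2 \sqrt{\theta^{2} + 1} + 1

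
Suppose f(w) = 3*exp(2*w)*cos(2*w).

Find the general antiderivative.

Check any antiderivative F(w) by computing F'(w) and comparing it with f(w).
Check: d/dw[3*exp(2*w)*sin(2*w)/4 + 3*exp(2*w)*cos(2*w)/4] = 3*exp(2*w)*cos(2*w) = f(w).

F(w) = 3*exp(2*w)*sin(2*w)/4 + 3*exp(2*w)*cos(2*w)/4 + C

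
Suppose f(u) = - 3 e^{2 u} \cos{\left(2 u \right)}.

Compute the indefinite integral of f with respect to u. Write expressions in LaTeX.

F(u) = - \frac{3 e^{2 u} \sin{\left(2 u \right)}}{4} - \frac{3 e^{2 u} \cos{\left(2 u \right)}}{4} + C

Whatever form F(u) takes, F'(u) = f(u) is non-negotiable.
Check: d/du[- \frac{3 e^{2 u} \sin{\left(2 u \right)}}{4} - \frac{3 e^{2 u} \cos{\left(2 u \right)}}{4}] = - 3 e^{2 u} \cos{\left(2 u \right)} = f(u).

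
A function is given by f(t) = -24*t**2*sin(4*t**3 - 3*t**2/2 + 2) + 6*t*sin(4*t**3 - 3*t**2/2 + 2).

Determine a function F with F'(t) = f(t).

f matches the chain-rule pattern g'(h)*h' with inner function h(t) = 4*t**3 - 3*t**2/2 + 2; substituting u = h(t) collapses the integral.
Check: d/dt[2*cos(4*t**3 - 3*t**2/2 + 2)] = -24*t**2*sin(4*t**3 - 3*t**2/2 + 2) + 6*t*sin(4*t**3 - 3*t**2/2 + 2) = f(t).

An antiderivative is F(t) = 2*cos(4*t**3 - 3*t**2/2 + 2).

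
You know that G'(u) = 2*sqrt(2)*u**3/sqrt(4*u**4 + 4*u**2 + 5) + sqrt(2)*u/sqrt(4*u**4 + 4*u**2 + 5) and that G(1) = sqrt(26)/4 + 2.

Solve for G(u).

G'(u) matches the chain-rule pattern g'(h)*h' with inner function h(u) = 2*u**4 + 2*u**2 + 5/2; substituting w = h(u) collapses the integral.
A general antiderivative is sqrt(2*u**4 + 2*u**2 + 5/2)/2 + C.
The condition gives C = sqrt(26)/4 + 2 - (sqrt(26)/4) = 2.
So G(u) = (sqrt(2)*sqrt(4*u**4 + 4*u**2 + 5) + 8)/4.
Check: d/du[(sqrt(2)*sqrt(4*u**4 + 4*u**2 + 5) + 8)/4] = (2*sqrt(2)*u**3 + sqrt(2)*u)/sqrt(4*u**4 + 4*u**2 + 5), which equals G'(u).

G(u) = (sqrt(2)*sqrt(4*u**4 + 4*u**2 + 5) + 8)/4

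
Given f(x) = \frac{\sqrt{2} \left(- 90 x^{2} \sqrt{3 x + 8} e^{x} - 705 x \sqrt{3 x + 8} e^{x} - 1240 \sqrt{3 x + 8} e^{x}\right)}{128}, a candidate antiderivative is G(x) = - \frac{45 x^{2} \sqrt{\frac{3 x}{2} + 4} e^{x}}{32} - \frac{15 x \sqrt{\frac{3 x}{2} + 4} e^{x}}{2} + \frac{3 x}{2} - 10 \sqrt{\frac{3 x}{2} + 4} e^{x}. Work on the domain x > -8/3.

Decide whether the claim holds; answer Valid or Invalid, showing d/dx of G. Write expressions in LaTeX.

d/dx[G] = \frac{\sqrt{2} \left(- 270 x^{3} e^{x} - 2835 x^{2} e^{x} - 9360 x e^{x} + 96 \sqrt{2} \sqrt{3 x + 8} - 9920 e^{x}\right)}{128 \sqrt{3 x + 8}}
d/dx[G] - f(x) = - \frac{45 x^{2} \sqrt{\frac{3 x}{2} + 4} e^{x}}{32} + \frac{45 \sqrt{2} x^{2} \sqrt{3 x + 8} e^{x}}{64} - \frac{705 x \sqrt{\frac{3 x}{2} + 4} e^{x}}{64} + \frac{705 \sqrt{2} x \sqrt{3 x + 8} e^{x}}{128} - \frac{155 \sqrt{\frac{3 x}{2} + 4} e^{x}}{8} + \frac{155 \sqrt{2} \sqrt{3 x + 8} e^{x}}{16} + \frac{3}{2} != 0.

Invalid: d/dx[G] - f = - \frac{45 x^{2} \sqrt{\frac{3 x}{2} + 4} e^{x}}{32} + \frac{45 \sqrt{2} x^{2} \sqrt{3 x + 8} e^{x}}{64} - \frac{705 x \sqrt{\frac{3 x}{2} + 4} e^{x}}{64} + \frac{705 \sqrt{2} x \sqrt{3 x + 8} e^{x}}{128} - \frac{155 \sqrt{\frac{3 x}{2} + 4} e^{x}}{8} + \frac{155 \sqrt{2} \sqrt{3 x + 8} e^{x}}{16} + \frac{3}{2}, which is not 0.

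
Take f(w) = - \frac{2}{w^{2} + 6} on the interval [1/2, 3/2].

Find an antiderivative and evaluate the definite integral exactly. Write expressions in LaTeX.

An antiderivative F(w) passes only if d/dw[F] lands on f(w) exactly.
F(w) = - \frac{\sqrt{6} \operatorname{atan}{\left(\frac{\sqrt{6} w}{6} \right)}}{3} is an antiderivative of f.
Check: d/dw[- \frac{\sqrt{6} \operatorname{atan}{\left(\frac{\sqrt{6} w}{6} \right)}}{3}] = - \frac{2}{w^{2} + 6} = f(w).
F(3/2) = - \frac{\sqrt{6} \operatorname{atan}{\left(\frac{\sqrt{6}}{4} \right)}}{3}; F(1/2) = - \frac{\sqrt{6} \operatorname{atan}{\left(\frac{\sqrt{6}}{12} \right)}}{3}.
Integral = F(3/2) - F(1/2) = - \frac{\sqrt{6} \operatorname{atan}{\left(\frac{\sqrt{6}}{4} \right)}}{3} + \frac{\sqrt{6} \operatorname{atan}{\left(\frac{\sqrt{6}}{12} \right)}}{3}.

Antiderivative: F(w) = - \frac{\sqrt{6} \operatorname{atan}{\left(\frac{\sqrt{6} w}{6} \right)}}{3}; value = - \frac{\sqrt{6} \operatorname{atan}{\left(\frac{\sqrt{6}}{4} \right)}}{3} + \frac{\sqrt{6} \operatorname{atan}{\left(\frac{\sqrt{6}}{12} \right)}}{3}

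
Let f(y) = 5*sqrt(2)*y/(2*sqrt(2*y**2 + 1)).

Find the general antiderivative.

F(y) = 5*sqrt(4*y**2 + 2)/4 + C

The substitution u = 4*y**2 + 2 works: f is exactly (dF/du)*(du/dy) for that inner function.
Check: d/dy[5*sqrt(4*y**2 + 2)/4] = 5*sqrt(2)*y/(2*sqrt(2*y**2 + 1)) = f(y).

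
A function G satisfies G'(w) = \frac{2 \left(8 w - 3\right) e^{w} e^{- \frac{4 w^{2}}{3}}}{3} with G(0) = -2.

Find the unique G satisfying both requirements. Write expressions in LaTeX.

G(w) = - 2 e^{w} e^{- \frac{4 w^{2}}{3}}

The substitution u = - \frac{4 w^{2}}{3} + w works: G'(w) is exactly (dG/du)*(du/dw) for that inner function.
A general antiderivative is - 2 e^{- \frac{4 w^{2}}{3} + w} + C.
The condition gives C = -2 - (-2) = 0.
So G(w) = - 2 e^{w} e^{- \frac{4 w^{2}}{3}}.
Check: d/dw[- 2 e^{w} e^{- \frac{4 w^{2}}{3}}] = \frac{\left(16 w e^{w} - 6 e^{w}\right) e^{- \frac{4 w^{2}}{3}}}{3}, which equals G'(w).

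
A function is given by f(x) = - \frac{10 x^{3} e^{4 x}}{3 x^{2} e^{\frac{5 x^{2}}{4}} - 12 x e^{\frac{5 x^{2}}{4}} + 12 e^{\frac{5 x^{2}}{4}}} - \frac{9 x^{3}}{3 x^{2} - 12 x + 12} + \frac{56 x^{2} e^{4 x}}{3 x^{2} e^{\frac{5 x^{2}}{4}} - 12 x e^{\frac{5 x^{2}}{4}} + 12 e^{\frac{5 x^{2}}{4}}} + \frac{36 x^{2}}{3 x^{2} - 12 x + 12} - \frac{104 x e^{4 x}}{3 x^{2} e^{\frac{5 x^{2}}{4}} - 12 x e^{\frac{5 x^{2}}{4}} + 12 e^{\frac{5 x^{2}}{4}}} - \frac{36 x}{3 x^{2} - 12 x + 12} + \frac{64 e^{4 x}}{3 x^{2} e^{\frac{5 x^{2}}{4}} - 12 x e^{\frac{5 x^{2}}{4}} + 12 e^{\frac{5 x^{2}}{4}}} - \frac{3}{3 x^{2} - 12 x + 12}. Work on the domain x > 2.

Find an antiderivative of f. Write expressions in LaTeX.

Integrate term by term and add the pieces.
Check: d/dx[- \frac{9 x^{3} - 18 x^{2} - 8 x e^{4 x} e^{- \frac{5 x^{2}}{4}} - 12 x + 16 e^{4 x} e^{- \frac{5 x^{2}}{4}} + 18}{6 \left(x - 2\right)}] = \frac{- 10 x^{3} e^{4 x} e^{\frac{5 x^{2}}{4}} - 9 x^{3} e^{\frac{5 x^{2}}{2}} + 56 x^{2} e^{4 x} e^{\frac{5 x^{2}}{4}} + 36 x^{2} e^{\frac{5 x^{2}}{2}} - 104 x e^{4 x} e^{\frac{5 x^{2}}{4}} - 36 x e^{\frac{5 x^{2}}{2}} + 64 e^{4 x} e^{\frac{5 x^{2}}{4}} - 3 e^{\frac{5 x^{2}}{2}}}{3 x^{2} e^{\frac{5 x^{2}}{2}} - 12 x e^{\frac{5 x^{2}}{2}} + 12 e^{\frac{5 x^{2}}{2}}}, which equals f(x).

An antiderivative is F(x) = - \frac{9 x^{3} - 18 x^{2} - 8 x e^{4 x} e^{- \frac{5 x^{2}}{4}} - 12 x + 16 e^{4 x} e^{- \frac{5 x^{2}}{4}} + 18}{6 \left(x - 2\right)}.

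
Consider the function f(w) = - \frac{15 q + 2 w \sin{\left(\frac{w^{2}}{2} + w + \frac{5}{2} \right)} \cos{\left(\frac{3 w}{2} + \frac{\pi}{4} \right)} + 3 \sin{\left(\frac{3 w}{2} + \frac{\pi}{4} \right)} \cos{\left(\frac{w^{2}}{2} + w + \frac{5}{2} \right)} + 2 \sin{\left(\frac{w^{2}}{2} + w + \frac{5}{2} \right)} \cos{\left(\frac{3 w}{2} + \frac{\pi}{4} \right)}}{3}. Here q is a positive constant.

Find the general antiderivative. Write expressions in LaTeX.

F(w) = - 5 q w + \frac{2 \cos{\left(\frac{3 w}{2} + \frac{\pi}{4} \right)} \cos{\left(\frac{w^{2}}{2} + w + \frac{5}{2} \right)}}{3} + C

For F(w) to be correct the identity F'(w) - f(w) = 0 must hold.
Check: d/dw[- 5 q w + \frac{2 \cos{\left(\frac{3 w}{2} + \frac{\pi}{4} \right)} \cos{\left(\frac{w^{2}}{2} + w + \frac{5}{2} \right)}}{3}] = - 5 q - \frac{2 w \sin{\left(\frac{w^{2}}{2} + w + \frac{5}{2} \right)} \cos{\left(\frac{3 w}{2} + \frac{\pi}{4} \right)}}{3} - \sin{\left(\frac{3 w}{2} + \frac{\pi}{4} \right)} \cos{\left(\frac{w^{2}}{2} + w + \frac{5}{2} \right)} - \frac{2 \sin{\left(\frac{w^{2}}{2} + w + \frac{5}{2} \right)} \cos{\left(\frac{3 w}{2} + \frac{\pi}{4} \right)}}{3}, which equals f(w).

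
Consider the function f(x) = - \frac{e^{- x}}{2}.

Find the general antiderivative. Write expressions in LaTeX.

Whatever form F(x) takes, F'(x) = f(x) is non-negotiable.
Check: d/dx[\frac{e^{- x}}{2}] = - \frac{e^{- x}}{2} = f(x).

F(x) = \frac{e^{- x}}{2} + C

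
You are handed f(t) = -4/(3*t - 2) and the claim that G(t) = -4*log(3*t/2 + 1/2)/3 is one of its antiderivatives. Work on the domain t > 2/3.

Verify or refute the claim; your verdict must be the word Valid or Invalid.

d/dt[G] = -4/(3*t + 1)
d/dt[G] - f(t) = 12/(9*t**2 - 3*t - 2) != 0.

Invalid: d/dt[G] - f = 12/(9*t**2 - 3*t - 2), which is not 0.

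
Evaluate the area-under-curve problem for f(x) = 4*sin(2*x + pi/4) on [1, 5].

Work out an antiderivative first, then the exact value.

Any candidate F(x) must reproduce f(x) exactly when differentiated.
F(x) = -2*cos(2*x + pi/4) is an antiderivative of f.
Check: d/dx[-2*cos(2*x + pi/4)] = 4*sin(2*x + pi/4) = f(x).
F(5) = -2*cos(pi/4 + 10); F(1) = -2*cos(pi/4 + 2).
Integral = F(5) - F(1) = 2*cos(pi/4 + 2) - 2*cos(pi/4 + 10).

Antiderivative: F(x) = -2*cos(2*x + pi/4); value = 2*cos(pi/4 + 2) - 2*cos(pi/4 + 10)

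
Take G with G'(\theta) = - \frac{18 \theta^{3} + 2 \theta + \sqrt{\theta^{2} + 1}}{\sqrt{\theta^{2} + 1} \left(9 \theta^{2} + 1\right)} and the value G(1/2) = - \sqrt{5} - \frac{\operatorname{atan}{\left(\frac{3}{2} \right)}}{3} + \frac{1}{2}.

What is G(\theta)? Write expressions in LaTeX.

Check a candidate G(\theta) by differentiating: d/d\theta[G] must match the given G'(\theta).
A general antiderivative is - 2 \sqrt{\theta^{2} + 1} - \frac{\operatorname{atan}{\left(3 \theta \right)}}{3} + C.
The condition gives C = - \sqrt{5} - \frac{\operatorname{atan}{\left(\frac{3}{2} \right)}}{3} + \frac{1}{2} - (- \sqrt{5} - \frac{\operatorname{atan}{\left(\frac{3}{2} \right)}}{3}) = \frac{1}{2}.
So G(\theta) = - 2 \sqrt{\theta^{2} + 1} - \frac{\operatorname{atan}{\left(3 \theta \right)}}{3} + \frac{1}{2}.
Check: d/d\theta[- 2 \sqrt{\theta^{2} + 1} - \frac{\operatorname{atan}{\left(3 \theta \right)}}{3} + \frac{1}{2}] = \frac{- 18 \theta^{3} - 2 \theta - \sqrt{\theta^{2} + 1}}{9 \theta^{2} \sqrt{\theta^{2} + 1} + \sqrt{\theta^{2} + 1}}, which equals G'(\theta).

G(\theta) = - 2 \sqrt{\theta^{2} + 1} - \frac{\operatorname{atan}{\left(3 \theta \right)}}{3} + \frac{1}{2}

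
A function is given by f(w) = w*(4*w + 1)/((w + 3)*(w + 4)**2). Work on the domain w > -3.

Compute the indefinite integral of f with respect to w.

F(w) = (33*w*log(w + 3) - 29*w*log(w + 4) + 132*log(w + 3) - 116*log(w + 4) + 60)/(w + 4) + C

The denominator factors as (w + 3)*(w + 4)**2; partial fractions split f into directly integrable pieces: -29/(w + 4) - 60/(w + 4)**2 + 33/(w + 3).
Check: d/dw[(33*w*log(w + 3) - 29*w*log(w + 4) + 132*log(w + 3) - 116*log(w + 4) + 60)/(w + 4)] = (4*w**2 + w)/(w**3 + 11*w**2 + 40*w + 48), which equals f(w).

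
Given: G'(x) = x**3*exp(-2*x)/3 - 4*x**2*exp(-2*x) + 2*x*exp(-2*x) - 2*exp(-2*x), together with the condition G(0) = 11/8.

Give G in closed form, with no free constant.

G(x) = (-4*x**3 + 42*x**2 + 18*x + 33)*exp(-2*x)/24

Recognize the product-rule pattern: G'(x) = u'v + uv' with u = -x**3/6 + 7*x**2/4 + 3*x/4 + 11/8, v = exp(-2*x), so integration by parts undoes it.
A general antiderivative is (-4*x**3 + 42*x**2 + 18*x + 33)*exp(-2*x)/24 + C.
The condition gives C = 11/8 - (11/8) = 0.
So G(x) = (-4*x**3 + 42*x**2 + 18*x + 33)*exp(-2*x)/24.
Check: d/dx[(-4*x**3 + 42*x**2 + 18*x + 33)*exp(-2*x)/24] = (x**3 - 12*x**2 + 6*x - 6)*exp(-2*x)/3, which equals G'(x).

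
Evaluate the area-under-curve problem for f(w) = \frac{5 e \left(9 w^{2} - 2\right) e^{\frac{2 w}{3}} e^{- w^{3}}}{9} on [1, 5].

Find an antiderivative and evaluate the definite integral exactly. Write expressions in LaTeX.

The substitution u = - w^{3} + \frac{2 w}{3} + 1 works: f is exactly (dF/du)*(du/dw) for that inner function.
F(w) = - \frac{5 e^{- w^{3} + \frac{2 w}{3} + 1}}{3} is an antiderivative of f.
Check: d/dw[- \frac{5 e^{- w^{3} + \frac{2 w}{3} + 1}}{3}] = 5 e w^{2} e^{\frac{2 w}{3}} e^{- w^{3}} - \frac{10 e e^{\frac{2 w}{3}} e^{- w^{3}}}{9}, which equals f(w).
F(5) = - \frac{5}{3 e^{\frac{362}{3}}}; F(1) = - \frac{5 e^{\frac{2}{3}}}{3}.
Integral = F(5) - F(1) = - \frac{5}{3 e^{\frac{362}{3}}} + \frac{5 e^{\frac{2}{3}}}{3}.

Antiderivative: F(w) = - \frac{5 e^{- w^{3} + \frac{2 w}{3} + 1}}{3}; value = - \frac{5}{3 e^{\frac{362}{3}}} + \frac{5 e^{\frac{2}{3}}}{3}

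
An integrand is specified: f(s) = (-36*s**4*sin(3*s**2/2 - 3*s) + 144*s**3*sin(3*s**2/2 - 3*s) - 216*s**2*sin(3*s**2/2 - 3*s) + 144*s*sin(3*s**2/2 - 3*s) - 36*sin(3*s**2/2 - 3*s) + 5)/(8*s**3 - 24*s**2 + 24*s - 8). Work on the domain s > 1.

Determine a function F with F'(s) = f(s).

Differentiate the proposed F(s) back; it has to land on f(s) exactly.
Check: d/ds[3*cos(3*s**2/2 - 3*s)/2 - 5/(16*s**2 - 32*s + 16)] = (-36*s**4*sin(3*s**2/2 - 3*s) + 144*s**3*sin(3*s**2/2 - 3*s) - 216*s**2*sin(3*s**2/2 - 3*s) + 144*s*sin(3*s**2/2 - 3*s) - 36*sin(3*s**2/2 - 3*s) + 5)/(8*s**3 - 24*s**2 + 24*s - 8) = f(s).

An antiderivative is F(s) = 3*cos(3*s**2/2 - 3*s)/2 - 5/(16*s**2 - 32*s + 16).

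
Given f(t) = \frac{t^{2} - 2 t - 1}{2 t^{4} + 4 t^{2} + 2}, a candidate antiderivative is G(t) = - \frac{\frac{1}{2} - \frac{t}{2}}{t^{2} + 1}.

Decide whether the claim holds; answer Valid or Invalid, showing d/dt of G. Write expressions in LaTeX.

Invalid: d/dt[G] - f = \frac{- t^{2} + 2 t + 1}{t^{4} + 2 t^{2} + 1}, which is not 0.

d/dt[G] = \frac{- t^{2} + 2 t + 1}{2 t^{4} + 4 t^{2} + 2}
d/dt[G] - f(t) = \frac{- t^{2} + 2 t + 1}{t^{4} + 2 t^{2} + 1} != 0.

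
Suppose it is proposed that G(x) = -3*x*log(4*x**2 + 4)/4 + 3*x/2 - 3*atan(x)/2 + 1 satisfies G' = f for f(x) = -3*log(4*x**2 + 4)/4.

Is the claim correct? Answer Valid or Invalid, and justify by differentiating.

d/dx[G] = -3*log(x**2 + 1)/4 - 3*log(2)/2
This equals f(x) exactly, so the claim holds.

Valid: G'(x) = f(x).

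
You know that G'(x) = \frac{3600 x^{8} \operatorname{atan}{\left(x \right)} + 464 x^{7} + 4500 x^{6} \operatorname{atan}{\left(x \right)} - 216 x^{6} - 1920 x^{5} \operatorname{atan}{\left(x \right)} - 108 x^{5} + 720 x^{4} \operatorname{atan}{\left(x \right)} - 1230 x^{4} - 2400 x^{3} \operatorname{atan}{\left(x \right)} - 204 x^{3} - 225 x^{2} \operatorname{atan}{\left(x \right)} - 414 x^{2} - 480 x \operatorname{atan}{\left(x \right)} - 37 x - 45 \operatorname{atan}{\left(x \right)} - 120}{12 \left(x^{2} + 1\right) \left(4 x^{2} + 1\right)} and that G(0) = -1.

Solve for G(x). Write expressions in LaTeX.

G(x) = \frac{- 16 x^{4} - 18 x^{3} + 4 x^{2} + 15 x \left(12 x^{4} - 16 x - 3\right) \operatorname{atan}{\left(x \right)} - 60 \operatorname{atan}{\left(2 x \right)} - 12}{12}

Since d/dx undoes antidifferentiation here, G(x) must give back the stated G'(x).
A general antiderivative is - \frac{4 x^{4}}{3} - \frac{3 x^{3}}{2} + \frac{x^{2}}{3} + 5 \left(3 x^{5} - 4 x^{2} - \frac{3 x}{4}\right) \operatorname{atan}{\left(x \right)} - 5 \operatorname{atan}{\left(2 x \right)} + C.
The condition gives C = -1 - (0) = -1.
So G(x) = \frac{- 16 x^{4} - 18 x^{3} + 4 x^{2} + 15 x \left(12 x^{4} - 16 x - 3\right) \operatorname{atan}{\left(x \right)} - 60 \operatorname{atan}{\left(2 x \right)} - 12}{12}.
Check: d/dx[\frac{- 16 x^{4} - 18 x^{3} + 4 x^{2} + 15 x \left(12 x^{4} - 16 x - 3\right) \operatorname{atan}{\left(x \right)} - 60 \operatorname{atan}{\left(2 x \right)} - 12}{12}] = \frac{3600 x^{8} \operatorname{atan}{\left(x \right)} + 464 x^{7} + 4500 x^{6} \operatorname{atan}{\left(x \right)} - 216 x^{6} - 1920 x^{5} \operatorname{atan}{\left(x \right)} - 108 x^{5} + 720 x^{4} \operatorname{atan}{\left(x \right)} - 1230 x^{4} - 2400 x^{3} \operatorname{atan}{\left(x \right)} - 204 x^{3} - 225 x^{2} \operatorname{atan}{\left(x \right)} - 414 x^{2} - 480 x \operatorname{atan}{\left(x \right)} - 37 x - 45 \operatorname{atan}{\left(x \right)} - 120}{48 x^{4} + 60 x^{2} + 12}, which equals G'(x).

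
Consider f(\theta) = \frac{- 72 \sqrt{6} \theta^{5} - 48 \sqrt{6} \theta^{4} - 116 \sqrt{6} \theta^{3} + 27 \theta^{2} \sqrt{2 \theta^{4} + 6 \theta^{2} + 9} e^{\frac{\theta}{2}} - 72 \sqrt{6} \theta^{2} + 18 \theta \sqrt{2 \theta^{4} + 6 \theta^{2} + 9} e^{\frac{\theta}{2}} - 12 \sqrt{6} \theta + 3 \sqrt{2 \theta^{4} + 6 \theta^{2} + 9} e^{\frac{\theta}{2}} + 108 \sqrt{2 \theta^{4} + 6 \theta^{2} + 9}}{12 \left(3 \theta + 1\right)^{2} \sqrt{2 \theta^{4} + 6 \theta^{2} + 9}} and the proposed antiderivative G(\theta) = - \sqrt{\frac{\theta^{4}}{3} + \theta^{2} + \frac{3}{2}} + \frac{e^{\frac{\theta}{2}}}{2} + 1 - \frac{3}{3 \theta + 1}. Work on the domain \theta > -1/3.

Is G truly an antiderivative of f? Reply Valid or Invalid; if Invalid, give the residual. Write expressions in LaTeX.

d/d\theta[G] = \frac{- 72 \sqrt{6} \theta^{5} - 48 \sqrt{6} \theta^{4} - 116 \sqrt{6} \theta^{3} + 27 \theta^{2} \sqrt{2 \theta^{4} + 6 \theta^{2} + 9} e^{\frac{\theta}{2}} - 72 \sqrt{6} \theta^{2} + 18 \theta \sqrt{2 \theta^{4} + 6 \theta^{2} + 9} e^{\frac{\theta}{2}} - 12 \sqrt{6} \theta + 3 \sqrt{2 \theta^{4} + 6 \theta^{2} + 9} e^{\frac{\theta}{2}} + 108 \sqrt{2 \theta^{4} + 6 \theta^{2} + 9}}{108 \theta^{2} \sqrt{2 \theta^{4} + 6 \theta^{2} + 9} + 72 \theta \sqrt{2 \theta^{4} + 6 \theta^{2} + 9} + 12 \sqrt{2 \theta^{4} + 6 \theta^{2} + 9}}
This equals f(\theta) exactly, so the claim holds.

Valid - the claim checks out under differentiation.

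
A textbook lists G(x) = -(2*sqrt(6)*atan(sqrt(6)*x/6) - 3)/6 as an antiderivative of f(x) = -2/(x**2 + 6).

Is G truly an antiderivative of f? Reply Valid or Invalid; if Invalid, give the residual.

Valid. The derivative of G reproduces f.

d/dx[G] = -2/(x**2 + 6)
This equals f(x) exactly, so the claim holds.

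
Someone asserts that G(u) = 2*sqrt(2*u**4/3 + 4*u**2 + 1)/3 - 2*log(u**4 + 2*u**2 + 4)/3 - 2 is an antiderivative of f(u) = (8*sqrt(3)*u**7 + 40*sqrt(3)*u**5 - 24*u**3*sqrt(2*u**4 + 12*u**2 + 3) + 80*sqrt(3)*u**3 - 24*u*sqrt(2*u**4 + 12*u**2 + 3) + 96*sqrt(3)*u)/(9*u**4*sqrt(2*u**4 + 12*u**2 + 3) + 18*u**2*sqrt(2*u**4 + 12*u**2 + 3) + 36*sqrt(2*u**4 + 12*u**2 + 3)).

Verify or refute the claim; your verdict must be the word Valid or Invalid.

d/du[G] = (8*sqrt(3)*u**7 + 40*sqrt(3)*u**5 - 24*u**3*sqrt(2*u**4 + 12*u**2 + 3) + 80*sqrt(3)*u**3 - 24*u*sqrt(2*u**4 + 12*u**2 + 3) + 96*sqrt(3)*u)/(9*u**4*sqrt(2*u**4 + 12*u**2 + 3) + 18*u**2*sqrt(2*u**4 + 12*u**2 + 3) + 36*sqrt(2*u**4 + 12*u**2 + 3))
This equals f(u) exactly, so the claim holds.

Valid - differentiating G returns exactly f.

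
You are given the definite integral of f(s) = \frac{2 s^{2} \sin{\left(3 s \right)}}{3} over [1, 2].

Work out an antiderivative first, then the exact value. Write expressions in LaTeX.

Recover f(s) by differentiating a candidate F(s); any mismatch rules it out.
F(s) = - \frac{2 s^{2} \cos{\left(3 s \right)}}{9} + \frac{4 s \sin{\left(3 s \right)}}{27} + \frac{4 \cos{\left(3 s \right)}}{81} is an antiderivative of f.
Check: d/ds[- \frac{2 s^{2} \cos{\left(3 s \right)}}{9} + \frac{4 s \sin{\left(3 s \right)}}{27} + \frac{4 \cos{\left(3 s \right)}}{81}] = \frac{2 s^{2} \sin{\left(3 s \right)}}{3} = f(s).
F(2) = - \frac{68 \cos{\left(6 \right)}}{81} + \frac{8 \sin{\left(6 \right)}}{27}; F(1) = \frac{4 \sin{\left(3 \right)}}{27} - \frac{14 \cos{\left(3 \right)}}{81}.
Integral = F(2) - F(1) = - \frac{68 \cos{\left(6 \right)}}{81} + \frac{14 \cos{\left(3 \right)}}{81} + \frac{8 \sin{\left(6 \right)}}{27} - \frac{4 \sin{\left(3 \right)}}{27}.

Antiderivative: F(s) = - \frac{2 s^{2} \cos{\left(3 s \right)}}{9} + \frac{4 s \sin{\left(3 s \right)}}{27} + \frac{4 \cos{\left(3 s \right)}}{81}; value = - \frac{68 \cos{\left(6 \right)}}{81} + \frac{14 \cos{\left(3 \right)}}{81} + \frac{8 \sin{\left(6 \right)}}{27} - \frac{4 \sin{\left(3 \right)}}{27}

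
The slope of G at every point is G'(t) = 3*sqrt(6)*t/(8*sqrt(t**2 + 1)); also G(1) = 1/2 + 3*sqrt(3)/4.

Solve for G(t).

The substitution u = 3*t**2/2 + 3/2 works: G'(t) is exactly (dG/du)*(du/dt) for that inner function.
A general antiderivative is 3*sqrt(3*t**2/2 + 3/2)/4 + C.
The condition gives C = 1/2 + 3*sqrt(3)/4 - (3*sqrt(3)/4) = 1/2.
So G(t) = 3*sqrt(3*t**2/2 + 3/2)/4 + 1/2.
Check: d/dt[3*sqrt(3*t**2/2 + 3/2)/4 + 1/2] = 3*sqrt(6)*t/(8*sqrt(t**2 + 1)) = G'(t).

G(t) = 3*sqrt(3*t**2/2 + 3/2)/4 + 1/2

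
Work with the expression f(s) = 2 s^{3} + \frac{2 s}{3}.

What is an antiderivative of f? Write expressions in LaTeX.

An antiderivative is F(s) = \frac{s^{4}}{2} + \frac{s^{2}}{3}.

The integrand splits into summands that can be handled one at a time.
Check: d/ds[\frac{s^{4}}{2} + \frac{s^{2}}{3}] = 2 s^{3} + \frac{2 s}{3} = f(s).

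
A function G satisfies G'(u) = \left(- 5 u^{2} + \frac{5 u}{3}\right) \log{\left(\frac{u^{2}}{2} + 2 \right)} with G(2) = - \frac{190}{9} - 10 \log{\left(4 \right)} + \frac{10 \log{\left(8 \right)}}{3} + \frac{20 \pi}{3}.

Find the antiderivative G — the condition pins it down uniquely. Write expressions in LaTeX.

Since d/du undoes antidifferentiation here, G(u) must give back the stated G'(u).
A general antiderivative is \frac{10 u^{3}}{9} - \frac{5 u^{2}}{6} - \frac{40 u}{3} + \left(- \frac{5 u^{3}}{3} + \frac{5 u^{2}}{6}\right) \log{\left(\frac{u^{2}}{2} + 2 \right)} + \frac{10 \log{\left(u^{2} + 4 \right)}}{3} + \frac{80 \operatorname{atan}{\left(\frac{u}{2} \right)}}{3} + C.
The condition gives C = - \frac{190}{9} - 10 \log{\left(4 \right)} + \frac{10 \log{\left(8 \right)}}{3} + \frac{20 \pi}{3} - (- \frac{190}{9} - 10 \log{\left(4 \right)} + \frac{10 \log{\left(8 \right)}}{3} + \frac{20 \pi}{3}) = 0.
So G(u) = \frac{10 u^{3}}{9} - \frac{5 u^{2}}{6} - \frac{40 u}{3} + \left(- \frac{5 u^{3}}{3} + \frac{5 u^{2}}{6}\right) \log{\left(\frac{u^{2}}{2} + 2 \right)} + \frac{10 \log{\left(u^{2} + 4 \right)}}{3} + \frac{80 \operatorname{atan}{\left(\frac{u}{2} \right)}}{3}.
Check: d/du[\frac{10 u^{3}}{9} - \frac{5 u^{2}}{6} - \frac{40 u}{3} + \left(- \frac{5 u^{3}}{3} + \frac{5 u^{2}}{6}\right) \log{\left(\frac{u^{2}}{2} + 2 \right)} + \frac{10 \log{\left(u^{2} + 4 \right)}}{3} + \frac{80 \operatorname{atan}{\left(\frac{u}{2} \right)}}{3}] = - 5 u^{2} \log{\left(\frac{u^{2}}{2} + 2 \right)} + \frac{5 u \log{\left(\frac{u^{2}}{2} + 2 \right)}}{3}, which equals G'(u).

G(u) = \frac{10 u^{3}}{9} - \frac{5 u^{2}}{6} - \frac{40 u}{3} + \left(- \frac{5 u^{3}}{3} + \frac{5 u^{2}}{6}\right) \log{\left(\frac{u^{2}}{2} + 2 \right)} + \frac{10 \log{\left(u^{2} + 4 \right)}}{3} + \frac{80 \operatorname{atan}{\left(\frac{u}{2} \right)}}{3}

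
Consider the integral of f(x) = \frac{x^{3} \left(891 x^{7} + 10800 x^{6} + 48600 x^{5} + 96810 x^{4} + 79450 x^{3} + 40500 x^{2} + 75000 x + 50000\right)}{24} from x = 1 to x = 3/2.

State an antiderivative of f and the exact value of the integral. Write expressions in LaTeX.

f has the shape u'v + uv' for u = \frac{\left(- \frac{3 x^{2}}{2} - 5 x\right)^{4}}{3} and v = 2 x^{3} + \frac{5}{2} — it is the derivative of the product u*v.
F(x) = \frac{x^{4} \left(- 3 x - 10\right)^{4} \left(4 x^{3} + 5\right)}{96} is an antiderivative of f.
Check: d/dx[\frac{x^{4} \left(- 3 x - 10\right)^{4} \left(4 x^{3} + 5\right)}{96}] = \frac{297 x^{10}}{8} + 450 x^{9} + 2025 x^{8} + \frac{16135 x^{7}}{4} + \frac{39725 x^{6}}{12} + \frac{3375 x^{5}}{2} + 3125 x^{4} + \frac{6250 x^{3}}{3}, which equals f(x).
F(3/2) = \frac{706573719}{16384}; F(1) = \frac{85683}{32}.
Integral = F(3/2) - F(1) = \frac{662704023}{16384}.

Antiderivative: F(x) = \frac{x^{4} \left(- 3 x - 10\right)^{4} \left(4 x^{3} + 5\right)}{96}; value = \frac{662704023}{16384}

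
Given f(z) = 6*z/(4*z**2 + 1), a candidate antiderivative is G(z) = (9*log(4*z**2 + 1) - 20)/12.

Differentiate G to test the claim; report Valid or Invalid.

Valid - differentiating G returns exactly f.

d/dz[G] = 6*z/(4*z**2 + 1)
This equals f(z) exactly, so the claim holds.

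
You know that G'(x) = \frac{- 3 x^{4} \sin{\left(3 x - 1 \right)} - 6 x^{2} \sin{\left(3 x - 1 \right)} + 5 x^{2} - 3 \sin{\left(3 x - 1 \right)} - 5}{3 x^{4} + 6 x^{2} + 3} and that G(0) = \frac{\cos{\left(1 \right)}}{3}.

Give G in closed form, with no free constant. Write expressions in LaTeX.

G(x) = \frac{x^{2} \cos{\left(3 x - 1 \right)} - 5 x + \cos{\left(3 x - 1 \right)}}{3 x^{2} + 3}

Differentiate the proposed G(x) back; it has to land on the given G'(x).
A general antiderivative is - \frac{5 x}{2 \left(\frac{3 x^{2}}{2} + \frac{3}{2}\right)} + \frac{\cos{\left(3 x - 1 \right)}}{3} + C.
The condition gives C = \frac{\cos{\left(1 \right)}}{3} - (\frac{\cos{\left(1 \right)}}{3}) = 0.
So G(x) = \frac{x^{2} \cos{\left(3 x - 1 \right)} - 5 x + \cos{\left(3 x - 1 \right)}}{3 x^{2} + 3}.
Check: d/dx[\frac{x^{2} \cos{\left(3 x - 1 \right)} - 5 x + \cos{\left(3 x - 1 \right)}}{3 x^{2} + 3}] = \frac{- 3 x^{4} \sin{\left(3 x - 1 \right)} - 6 x^{2} \sin{\left(3 x - 1 \right)} + 5 x^{2} - 3 \sin{\left(3 x - 1 \right)} - 5}{3 x^{4} + 6 x^{2} + 3} = G'(x).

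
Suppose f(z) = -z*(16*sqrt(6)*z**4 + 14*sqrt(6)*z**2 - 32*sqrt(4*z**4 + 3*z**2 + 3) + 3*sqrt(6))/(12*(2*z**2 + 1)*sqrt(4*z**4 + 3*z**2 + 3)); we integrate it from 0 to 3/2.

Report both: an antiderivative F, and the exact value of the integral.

A first test for any F(z): its z-derivative must equal f(z) identically.
F(z) = -sqrt(6)*sqrt(4*z**4 + 3*z**2 + 3)/12 + 2*log(z**2 + 1/2)/3 is an antiderivative of f.
Check: d/dz[-sqrt(6)*sqrt(4*z**4 + 3*z**2 + 3)/12 + 2*log(z**2 + 1/2)/3] = (-16*sqrt(6)*z**5 - 14*sqrt(6)*z**3 + 32*z*sqrt(4*z**4 + 3*z**2 + 3) - 3*sqrt(6)*z)/(24*z**2*sqrt(4*z**4 + 3*z**2 + 3) + 12*sqrt(4*z**4 + 3*z**2 + 3)), which equals f(z).
F(3/2) = -sqrt(5)/2 + 2*log(11/4)/3; F(0) = -2*log(2)/3 - sqrt(2)/4.
Integral = F(3/2) - F(0) = -sqrt(5)/2 + sqrt(2)/4 + 2*log(2)/3 + 2*log(11/4)/3.

Antiderivative: F(z) = -sqrt(6)*sqrt(4*z**4 + 3*z**2 + 3)/12 + 2*log(z**2 + 1/2)/3; value = -sqrt(5)/2 + sqrt(2)/4 + 2*log(2)/3 + 2*log(11/4)/3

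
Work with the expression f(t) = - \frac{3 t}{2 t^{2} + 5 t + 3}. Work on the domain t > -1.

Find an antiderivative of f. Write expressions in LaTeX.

Factor the denominator (\left(t + 1\right) \left(2 t + 3\right)) and decompose: f = - \frac{9}{2 t + 3} + \frac{3}{t + 1}; each piece integrates to a log, atan, or power term.
Check: d/dt[3 \log{\left(t + 1 \right)} - \frac{9 \log{\left(t + \frac{3}{2} \right)}}{2}] = - \frac{3 t}{2 t^{2} + 5 t + 3} = f(t).

An antiderivative is F(t) = 3 \log{\left(t + 1 \right)} - \frac{9 \log{\left(t + \frac{3}{2} \right)}}{2}.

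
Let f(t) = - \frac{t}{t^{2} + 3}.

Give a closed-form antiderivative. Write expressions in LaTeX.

f matches the chain-rule pattern g'(h)*h' with inner function h(t) = t^{2} + 3; substituting u = h(t) collapses the integral.
Check: d/dt[- \frac{\log{\left(t^{2} + 3 \right)}}{2}] = - \frac{t}{t^{2} + 3} = f(t).

An antiderivative is F(t) = - \frac{\log{\left(t^{2} + 3 \right)}}{2}.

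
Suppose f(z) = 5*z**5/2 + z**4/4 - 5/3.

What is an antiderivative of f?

An antiderivative is F(z) = z*(25*z**5 + 3*z**4 - 100)/60.

Integrate term by term and add the pieces.
Check: d/dz[z*(25*z**5 + 3*z**4 - 100)/60] = 5*z**5/2 + z**4/4 - 5/3 = f(z).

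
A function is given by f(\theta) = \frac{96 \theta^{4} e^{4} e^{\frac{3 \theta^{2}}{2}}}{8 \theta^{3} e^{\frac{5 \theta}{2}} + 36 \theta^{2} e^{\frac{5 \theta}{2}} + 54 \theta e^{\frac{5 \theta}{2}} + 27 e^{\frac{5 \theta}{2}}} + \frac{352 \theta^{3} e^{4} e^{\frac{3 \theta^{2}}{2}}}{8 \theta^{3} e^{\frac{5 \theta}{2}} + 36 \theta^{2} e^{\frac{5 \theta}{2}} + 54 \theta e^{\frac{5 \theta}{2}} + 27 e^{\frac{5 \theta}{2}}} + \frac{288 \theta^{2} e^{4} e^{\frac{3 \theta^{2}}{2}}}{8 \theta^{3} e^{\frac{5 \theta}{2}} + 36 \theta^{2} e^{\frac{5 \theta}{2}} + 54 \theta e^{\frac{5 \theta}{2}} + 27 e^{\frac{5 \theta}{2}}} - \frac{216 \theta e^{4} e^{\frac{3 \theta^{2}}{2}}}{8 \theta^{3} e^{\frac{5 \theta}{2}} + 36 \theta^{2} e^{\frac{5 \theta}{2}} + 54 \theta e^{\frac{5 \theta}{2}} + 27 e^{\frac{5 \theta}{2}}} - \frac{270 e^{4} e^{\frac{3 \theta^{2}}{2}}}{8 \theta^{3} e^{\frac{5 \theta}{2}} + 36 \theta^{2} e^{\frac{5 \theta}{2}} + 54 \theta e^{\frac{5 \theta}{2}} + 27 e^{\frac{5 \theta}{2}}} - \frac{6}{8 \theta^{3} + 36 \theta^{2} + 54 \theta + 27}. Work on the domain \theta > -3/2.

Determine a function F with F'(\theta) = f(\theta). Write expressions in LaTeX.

Integrate term by term and add the pieces.
Check: d/d\theta[4 e^{\frac{3 \theta^{2}}{2} - \frac{5 \theta}{2} + 4} + \frac{3}{2 \left(2 \theta + 3\right)^{2}}] = \frac{96 \theta^{4} e^{4} e^{- \frac{5 \theta}{2}} e^{\frac{3 \theta^{2}}{2}} + 352 \theta^{3} e^{4} e^{- \frac{5 \theta}{2}} e^{\frac{3 \theta^{2}}{2}} + 288 \theta^{2} e^{4} e^{- \frac{5 \theta}{2}} e^{\frac{3 \theta^{2}}{2}} - 216 \theta e^{4} e^{- \frac{5 \theta}{2}} e^{\frac{3 \theta^{2}}{2}} - 6 - 270 e^{4} e^{- \frac{5 \theta}{2}} e^{\frac{3 \theta^{2}}{2}}}{8 \theta^{3} + 36 \theta^{2} + 54 \theta + 27}, which equals f(\theta).

An antiderivative is F(\theta) = 4 e^{\frac{3 \theta^{2}}{2} - \frac{5 \theta}{2} + 4} + \frac{3}{2 \left(2 \theta + 3\right)^{2}}.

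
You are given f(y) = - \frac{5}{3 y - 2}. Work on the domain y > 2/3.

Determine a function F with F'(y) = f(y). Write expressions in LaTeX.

An antiderivative is F(y) = - \frac{5 \log{\left(\frac{3 y}{2} - 1 \right)}}{3}.

An antiderivative F(y) passes only if d/dy[F] lands on f(y) exactly.
Check: d/dy[- \frac{5 \log{\left(\frac{3 y}{2} - 1 \right)}}{3}] = - \frac{5}{3 y - 2} = f(y).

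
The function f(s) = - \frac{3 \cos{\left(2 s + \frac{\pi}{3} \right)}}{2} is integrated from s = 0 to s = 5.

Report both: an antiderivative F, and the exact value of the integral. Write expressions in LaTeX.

A first test for any F(s): its s-derivative must equal f(s) identically.
F(s) = - \frac{3 \sin{\left(2 s + \frac{\pi}{3} \right)}}{4} is an antiderivative of f.
Check: d/ds[- \frac{3 \sin{\left(2 s + \frac{\pi}{3} \right)}}{4}] = - \frac{3 \cos{\left(2 s + \frac{\pi}{3} \right)}}{2} = f(s).
F(5) = - \frac{3 \sin{\left(\frac{\pi}{3} + 10 \right)}}{4}; F(0) = - \frac{3 \sqrt{3}}{8}.
Integral = F(5) - F(0) = \frac{3 \sqrt{3}}{8} - \frac{3 \sin{\left(\frac{\pi}{3} + 10 \right)}}{4}.

Antiderivative: F(s) = - \frac{3 \sin{\left(2 s + \frac{\pi}{3} \right)}}{4}; value = \frac{3 \sqrt{3}}{8} - \frac{3 \sin{\left(\frac{\pi}{3} + 10 \right)}}{4}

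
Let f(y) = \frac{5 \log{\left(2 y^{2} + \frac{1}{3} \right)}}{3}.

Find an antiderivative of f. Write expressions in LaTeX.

An antiderivative is F(y) = \frac{5 y \log{\left(2 y^{2} + \frac{1}{3} \right)}}{3} - \frac{10 y}{3} + \frac{5 \sqrt{6} \operatorname{atan}{\left(\sqrt{6} y \right)}}{9}.

An antiderivative F(y) passes only if d/dy[F] lands on f(y) exactly.
Check: d/dy[\frac{5 y \log{\left(2 y^{2} + \frac{1}{3} \right)}}{3} - \frac{10 y}{3} + \frac{5 \sqrt{6} \operatorname{atan}{\left(\sqrt{6} y \right)}}{9}] = \frac{5 \log{\left(2 y^{2} + \frac{1}{3} \right)}}{3} = f(y).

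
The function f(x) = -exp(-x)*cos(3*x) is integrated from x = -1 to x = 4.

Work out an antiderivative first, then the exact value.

Antiderivative: F(x) = -3*exp(-x)*sin(3*x)/10 + exp(-x)*cos(3*x)/10; value = -3*exp(1)*sin(3)/10 + exp(-4)*cos(12)/10 - 3*exp(-4)*sin(12)/10 - exp(1)*cos(3)/10

Check any antiderivative F(x) by computing F'(x) and comparing it with f(x).
F(x) = -3*exp(-x)*sin(3*x)/10 + exp(-x)*cos(3*x)/10 is an antiderivative of f.
Check: d/dx[-3*exp(-x)*sin(3*x)/10 + exp(-x)*cos(3*x)/10] = -exp(-x)*cos(3*x) = f(x).
F(4) = exp(-4)*cos(12)/10 - 3*exp(-4)*sin(12)/10; F(-1) = exp(1)*cos(3)/10 + 3*exp(1)*sin(3)/10.
Integral = F(4) - F(-1) = -3*exp(1)*sin(3)/10 + exp(-4)*cos(12)/10 - 3*exp(-4)*sin(12)/10 - exp(1)*cos(3)/10.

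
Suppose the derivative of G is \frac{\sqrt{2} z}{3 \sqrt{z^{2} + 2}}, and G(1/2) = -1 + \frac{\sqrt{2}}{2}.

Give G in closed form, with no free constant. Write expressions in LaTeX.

G'(z) matches the chain-rule pattern g'(h)*h' with inner function h(z) = 2 z^{2} + 4; substituting u = h(z) collapses the integral.
A general antiderivative is \frac{\sqrt{2 z^{2} + 4}}{3} + C.
The condition gives C = -1 + \frac{\sqrt{2}}{2} - (\frac{\sqrt{2}}{2}) = -1.
So G(z) = \frac{\sqrt{2} \sqrt{z^{2} + 2}}{3} - 1.
Check: d/dz[\frac{\sqrt{2} \sqrt{z^{2} + 2}}{3} - 1] = \frac{\sqrt{2} z}{3 \sqrt{z^{2} + 2}} = G'(z).

G(z) = \frac{\sqrt{2} \sqrt{z^{2} + 2}}{3} - 1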